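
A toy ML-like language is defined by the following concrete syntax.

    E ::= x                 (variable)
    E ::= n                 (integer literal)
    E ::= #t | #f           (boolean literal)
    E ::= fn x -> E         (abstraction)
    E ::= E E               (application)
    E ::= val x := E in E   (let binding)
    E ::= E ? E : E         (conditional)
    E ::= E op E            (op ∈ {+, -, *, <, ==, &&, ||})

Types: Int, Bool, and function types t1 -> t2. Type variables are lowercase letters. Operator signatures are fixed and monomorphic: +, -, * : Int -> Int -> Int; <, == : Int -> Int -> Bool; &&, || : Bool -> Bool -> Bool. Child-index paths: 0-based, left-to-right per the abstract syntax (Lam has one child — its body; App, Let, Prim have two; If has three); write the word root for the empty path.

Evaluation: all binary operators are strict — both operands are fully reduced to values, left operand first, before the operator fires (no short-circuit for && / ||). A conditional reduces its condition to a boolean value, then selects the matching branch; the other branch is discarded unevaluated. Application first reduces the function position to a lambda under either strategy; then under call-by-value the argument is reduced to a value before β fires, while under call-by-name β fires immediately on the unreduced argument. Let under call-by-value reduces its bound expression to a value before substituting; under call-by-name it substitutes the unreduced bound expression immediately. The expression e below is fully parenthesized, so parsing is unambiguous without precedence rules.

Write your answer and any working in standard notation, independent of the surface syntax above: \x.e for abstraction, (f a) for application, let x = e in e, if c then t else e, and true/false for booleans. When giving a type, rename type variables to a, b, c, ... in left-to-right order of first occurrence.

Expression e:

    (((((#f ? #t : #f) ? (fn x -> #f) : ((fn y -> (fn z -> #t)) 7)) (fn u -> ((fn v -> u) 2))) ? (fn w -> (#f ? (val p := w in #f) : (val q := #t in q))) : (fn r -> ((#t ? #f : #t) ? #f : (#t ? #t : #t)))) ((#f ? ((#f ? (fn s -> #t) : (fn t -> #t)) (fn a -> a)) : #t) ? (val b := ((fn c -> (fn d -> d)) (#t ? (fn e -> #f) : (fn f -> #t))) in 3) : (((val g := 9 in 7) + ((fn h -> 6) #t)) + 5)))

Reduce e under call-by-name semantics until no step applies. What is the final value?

Working:
step 0: ((if ((if (if false then true else false) then (\x.false) else ((\y.(\z.true)) 7)) (\u.((\v.u) 2))) then (\w.(if false then (let p = w in false) else (let q = true in q))) else (\r.(if (if true then false else true) then false else (if true then true else true)))) (if (if false then ((if false then (\s.true) else (\t.true)) (\a.a)) else true) then (let b = ((\c.(\d.d)) (if true then (\e.false) else (\f.true))) in 3) else (((let g = 9 in 7) + ((\h.6) true)) + 5)))
step 1: [if@0.0.0.0] ((if ((if false then (\x.false) else ((\y.(\z.true)) 7)) (\u.((\v.u) 2))) then (\w.(if false then (let p = w in false) else (let q = true in q))) else (\r.(if (if true then false else true) then false else (if true then true else true)))) (if (if false then ((if false then (\s.true) else (\t.true)) (\a.a)) else true) then (let b = ((\c.(\d.d)) (if true then (\e.false) else (\f.true))) in 3) else (((let g = 9 in 7) + ((\h.6) true)) + 5)))
step 2: [if@0.0.0] ((if (((\y.(\z.true)) 7) (\u.((\v.u) 2))) then (\w.(if false then (let p = w in false) else (let q = true in q))) else (\r.(if (if true then false else true) then false else (if true then true else true)))) (if (if false then ((if false then (\s.true) else (\t.true)) (\a.a)) else true) then (let b = ((\c.(\d.d)) (if true then (\e.false) else (\f.true))) in 3) else (((let g = 9 in 7) + ((\h.6) true)) + 5)))
step 3: [beta@0.0.0] ((if ((\z.true) (\u.((\v.u) 2))) then (\w.(if false then (let p = w in false) else (let q = true in q))) else (\r.(if (if true then false else true) then false else (if true then true else true)))) (if (if false then ((if false then (\s.true) else (\t.true)) (\a.a)) else true) then (let b = ((\c.(\d.d)) (if true then (\e.false) else (\f.true))) in 3) else (((let g = 9 in 7) + ((\h.6) true)) + 5)))
step 4: [beta@0.0] ((if true then (\w.(if false then (let p = w in false) else (let q = true in q))) else (\r.(if (if true then false else true) then false else (if true then true else true)))) (if (if false then ((if false then (\s.true) else (\t.true)) (\a.a)) else true) then (let b = ((\c.(\d.d)) (if true then (\e.false) else (\f.true))) in 3) else (((let g = 9 in 7) + ((\h.6) true)) + 5)))
step 5: [if@0] ((\w.(if false then (let p = w in false) else (let q = true in q))) (if (if false then ((if false then (\s.true) else (\t.true)) (\a.a)) else true) then (let b = ((\c.(\d.d)) (if true then (\e.false) else (\f.true))) in 3) else (((let g = 9 in 7) + ((\h.6) true)) + 5)))
step 6: [beta@root] (if false then (let p = (if (if false then ((if false then (\s.true) else (\t.true)) (\a.a)) else true) then (let b = ((\c.(\d.d)) (if true then (\e.false) else (\f.true))) in 3) else (((let g = 9 in 7) + ((\h.6) true)) + 5)) in false) else (let q = true in q))
step 7: [if@root] (let q = true in q)
step 8: [let@root] true

Answer: true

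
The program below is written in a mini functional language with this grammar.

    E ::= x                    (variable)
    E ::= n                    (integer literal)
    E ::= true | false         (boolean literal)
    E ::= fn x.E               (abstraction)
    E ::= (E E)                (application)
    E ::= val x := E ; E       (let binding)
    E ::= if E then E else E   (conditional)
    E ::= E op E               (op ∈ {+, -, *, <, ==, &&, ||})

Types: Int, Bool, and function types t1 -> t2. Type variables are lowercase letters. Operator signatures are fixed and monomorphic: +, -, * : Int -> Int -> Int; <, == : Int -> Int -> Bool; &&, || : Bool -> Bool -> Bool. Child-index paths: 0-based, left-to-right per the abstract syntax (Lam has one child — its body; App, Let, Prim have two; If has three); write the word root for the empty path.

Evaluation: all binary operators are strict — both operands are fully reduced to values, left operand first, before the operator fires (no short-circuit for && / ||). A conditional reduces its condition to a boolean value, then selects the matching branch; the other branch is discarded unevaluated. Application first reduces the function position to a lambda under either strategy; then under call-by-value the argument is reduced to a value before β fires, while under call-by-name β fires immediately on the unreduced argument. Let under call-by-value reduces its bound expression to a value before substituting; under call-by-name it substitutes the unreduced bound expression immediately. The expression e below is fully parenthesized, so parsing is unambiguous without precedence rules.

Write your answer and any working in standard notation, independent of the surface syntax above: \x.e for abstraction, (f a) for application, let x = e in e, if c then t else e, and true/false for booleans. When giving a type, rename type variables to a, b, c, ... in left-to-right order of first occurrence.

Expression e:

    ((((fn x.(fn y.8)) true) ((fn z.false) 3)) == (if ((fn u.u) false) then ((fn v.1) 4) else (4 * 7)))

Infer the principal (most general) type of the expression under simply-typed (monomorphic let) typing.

Answer: Bool

Trace:
\y._ : b -> Int
\x._ : a -> b -> Int
  unify a -> b -> Int ~ Bool -> c
  unify a ~ Bool
  unify b -> Int ~ c
_ _ : b -> Int
\z._ : d -> Bool
  unify d -> Bool ~ Int -> e
  unify d ~ Int
  unify Bool ~ e
_ _ : Bool
  unify b -> Int ~ Bool -> f
  unify b ~ Bool
  unify Int ~ f
_ _ : Int
  unify Int ~ Int
u : g
\u._ : g -> g
  unify g -> g ~ Bool -> h
  unify g ~ Bool
  unify Bool ~ h
_ _ : Bool
  unify Bool ~ Bool
\v._ : i -> Int
  unify i -> Int ~ Int -> j
  unify i ~ Int
  unify Int ~ j
_ _ : Int
  unify Int ~ Int
  unify Int ~ Int
  unify Int ~ Int
  unify Int ~ Int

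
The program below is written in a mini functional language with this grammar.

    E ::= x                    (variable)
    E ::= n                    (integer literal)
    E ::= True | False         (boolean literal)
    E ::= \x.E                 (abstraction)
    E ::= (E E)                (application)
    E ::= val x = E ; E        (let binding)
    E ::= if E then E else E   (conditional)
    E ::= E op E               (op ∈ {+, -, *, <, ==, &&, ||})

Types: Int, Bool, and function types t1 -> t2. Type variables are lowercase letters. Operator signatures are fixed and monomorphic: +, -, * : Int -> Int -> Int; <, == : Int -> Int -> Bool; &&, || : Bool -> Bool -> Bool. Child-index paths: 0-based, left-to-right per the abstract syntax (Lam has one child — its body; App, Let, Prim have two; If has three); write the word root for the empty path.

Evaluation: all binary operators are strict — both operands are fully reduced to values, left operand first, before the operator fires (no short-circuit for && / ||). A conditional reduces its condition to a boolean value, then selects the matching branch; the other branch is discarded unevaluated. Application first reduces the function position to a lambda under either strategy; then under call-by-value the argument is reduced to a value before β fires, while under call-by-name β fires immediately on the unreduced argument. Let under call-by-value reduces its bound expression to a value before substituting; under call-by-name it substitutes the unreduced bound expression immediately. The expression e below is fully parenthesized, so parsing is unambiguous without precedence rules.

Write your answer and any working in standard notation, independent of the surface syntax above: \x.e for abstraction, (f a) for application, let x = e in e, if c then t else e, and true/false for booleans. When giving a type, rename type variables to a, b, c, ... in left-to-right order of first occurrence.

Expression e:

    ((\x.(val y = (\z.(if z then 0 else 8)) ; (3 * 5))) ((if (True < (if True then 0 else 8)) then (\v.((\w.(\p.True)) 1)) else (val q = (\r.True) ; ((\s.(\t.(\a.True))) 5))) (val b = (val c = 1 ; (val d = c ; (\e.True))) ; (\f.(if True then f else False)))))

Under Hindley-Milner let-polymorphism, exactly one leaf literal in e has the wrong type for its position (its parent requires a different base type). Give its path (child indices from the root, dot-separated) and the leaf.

Answer: 1.0.0.0 : true

Working:
z : b
  unify b ~ Bool
  unify Int ~ Int
\z._ : Bool -> Int
let y : Bool -> Int
  unify Int ~ Int
  unify Int ~ Int
\x._ : a -> Int
  unify Bool ~ Int
  FAIL: mismatch Bool ~ Int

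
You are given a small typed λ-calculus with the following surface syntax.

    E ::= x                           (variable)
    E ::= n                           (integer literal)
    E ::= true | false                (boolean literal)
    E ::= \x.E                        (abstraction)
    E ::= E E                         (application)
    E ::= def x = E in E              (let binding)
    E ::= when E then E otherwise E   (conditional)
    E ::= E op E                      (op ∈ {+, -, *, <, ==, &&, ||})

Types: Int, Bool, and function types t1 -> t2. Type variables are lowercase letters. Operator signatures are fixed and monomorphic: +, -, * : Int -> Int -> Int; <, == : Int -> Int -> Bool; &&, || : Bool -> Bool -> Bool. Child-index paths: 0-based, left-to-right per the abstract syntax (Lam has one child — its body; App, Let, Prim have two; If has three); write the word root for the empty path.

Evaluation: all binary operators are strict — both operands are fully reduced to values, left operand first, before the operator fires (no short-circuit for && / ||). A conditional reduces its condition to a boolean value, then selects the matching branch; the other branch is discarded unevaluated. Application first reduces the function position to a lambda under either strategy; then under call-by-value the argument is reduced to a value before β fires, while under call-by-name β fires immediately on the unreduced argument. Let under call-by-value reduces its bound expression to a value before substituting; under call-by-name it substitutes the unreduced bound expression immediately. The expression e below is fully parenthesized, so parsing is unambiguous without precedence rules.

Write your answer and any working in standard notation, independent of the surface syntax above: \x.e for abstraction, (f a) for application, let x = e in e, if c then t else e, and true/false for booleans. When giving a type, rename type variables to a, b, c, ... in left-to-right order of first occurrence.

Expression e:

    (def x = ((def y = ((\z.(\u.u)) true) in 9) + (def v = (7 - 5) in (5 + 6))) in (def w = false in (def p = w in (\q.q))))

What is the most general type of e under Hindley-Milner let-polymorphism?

Answer: a -> a

Working:
u : b
\u._ : b -> b
\z._ : a -> b -> b
  unify a -> b -> b ~ Bool -> c
  unify a ~ Bool
  unify b -> b ~ c
_ _ : b -> b
let y : forall. b -> b
  unify Int ~ Int
  unify Int ~ Int
  unify Int ~ Int
let v : Int
  unify Int ~ Int
  unify Int ~ Int
  unify Int ~ Int
let x : Int
let w : Bool
w : Bool
let p : Bool
q : d
\q._ : d -> d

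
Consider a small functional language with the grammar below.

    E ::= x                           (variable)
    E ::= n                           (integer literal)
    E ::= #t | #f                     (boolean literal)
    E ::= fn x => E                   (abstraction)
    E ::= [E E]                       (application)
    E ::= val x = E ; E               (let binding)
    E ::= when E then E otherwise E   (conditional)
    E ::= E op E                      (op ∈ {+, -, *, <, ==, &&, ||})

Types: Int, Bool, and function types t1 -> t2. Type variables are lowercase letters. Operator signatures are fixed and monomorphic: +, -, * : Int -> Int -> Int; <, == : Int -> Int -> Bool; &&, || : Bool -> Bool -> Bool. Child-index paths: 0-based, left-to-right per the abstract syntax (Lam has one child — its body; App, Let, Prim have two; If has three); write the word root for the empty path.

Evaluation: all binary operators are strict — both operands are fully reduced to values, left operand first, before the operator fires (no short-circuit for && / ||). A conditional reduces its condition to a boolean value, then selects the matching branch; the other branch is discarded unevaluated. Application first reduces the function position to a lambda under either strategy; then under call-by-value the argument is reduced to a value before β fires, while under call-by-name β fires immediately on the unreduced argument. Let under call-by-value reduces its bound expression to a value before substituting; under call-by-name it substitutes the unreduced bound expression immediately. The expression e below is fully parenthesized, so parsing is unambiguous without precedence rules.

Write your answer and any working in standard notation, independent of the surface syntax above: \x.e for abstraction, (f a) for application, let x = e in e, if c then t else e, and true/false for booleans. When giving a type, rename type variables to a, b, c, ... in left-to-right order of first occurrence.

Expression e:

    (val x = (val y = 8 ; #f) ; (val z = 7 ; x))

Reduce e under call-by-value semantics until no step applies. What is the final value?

Answer: false

Working:
step 0: (let x = (let y = 8 in false) in (let z = 7 in x))
step 1: [let@0] (let x = false in (let z = 7 in x))
step 2: [let@root] (let z = 7 in false)
step 3: [let@root] false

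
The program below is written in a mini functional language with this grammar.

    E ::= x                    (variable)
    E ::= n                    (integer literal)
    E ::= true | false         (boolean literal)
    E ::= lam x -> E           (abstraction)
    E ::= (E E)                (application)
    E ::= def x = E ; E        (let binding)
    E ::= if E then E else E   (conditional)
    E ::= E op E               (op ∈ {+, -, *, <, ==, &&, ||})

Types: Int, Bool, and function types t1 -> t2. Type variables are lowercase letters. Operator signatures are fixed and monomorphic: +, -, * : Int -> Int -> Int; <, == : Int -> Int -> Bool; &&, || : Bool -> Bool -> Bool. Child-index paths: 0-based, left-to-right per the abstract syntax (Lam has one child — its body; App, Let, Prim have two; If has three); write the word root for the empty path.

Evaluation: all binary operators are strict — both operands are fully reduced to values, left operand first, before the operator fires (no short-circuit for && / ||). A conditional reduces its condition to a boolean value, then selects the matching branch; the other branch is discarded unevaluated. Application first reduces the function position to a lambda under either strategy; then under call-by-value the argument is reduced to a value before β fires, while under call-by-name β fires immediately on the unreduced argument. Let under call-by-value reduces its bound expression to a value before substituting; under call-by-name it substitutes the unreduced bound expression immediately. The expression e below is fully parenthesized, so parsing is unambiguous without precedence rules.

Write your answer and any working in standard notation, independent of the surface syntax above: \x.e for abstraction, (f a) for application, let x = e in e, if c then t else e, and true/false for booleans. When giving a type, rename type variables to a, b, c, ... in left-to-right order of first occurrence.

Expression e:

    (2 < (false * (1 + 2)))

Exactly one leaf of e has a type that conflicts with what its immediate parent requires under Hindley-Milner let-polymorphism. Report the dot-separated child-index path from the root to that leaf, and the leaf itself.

Answer: 1.0 : false

Derivation:
  unify Int ~ Int
  unify Bool ~ Int
  FAIL: mismatch Bool ~ Int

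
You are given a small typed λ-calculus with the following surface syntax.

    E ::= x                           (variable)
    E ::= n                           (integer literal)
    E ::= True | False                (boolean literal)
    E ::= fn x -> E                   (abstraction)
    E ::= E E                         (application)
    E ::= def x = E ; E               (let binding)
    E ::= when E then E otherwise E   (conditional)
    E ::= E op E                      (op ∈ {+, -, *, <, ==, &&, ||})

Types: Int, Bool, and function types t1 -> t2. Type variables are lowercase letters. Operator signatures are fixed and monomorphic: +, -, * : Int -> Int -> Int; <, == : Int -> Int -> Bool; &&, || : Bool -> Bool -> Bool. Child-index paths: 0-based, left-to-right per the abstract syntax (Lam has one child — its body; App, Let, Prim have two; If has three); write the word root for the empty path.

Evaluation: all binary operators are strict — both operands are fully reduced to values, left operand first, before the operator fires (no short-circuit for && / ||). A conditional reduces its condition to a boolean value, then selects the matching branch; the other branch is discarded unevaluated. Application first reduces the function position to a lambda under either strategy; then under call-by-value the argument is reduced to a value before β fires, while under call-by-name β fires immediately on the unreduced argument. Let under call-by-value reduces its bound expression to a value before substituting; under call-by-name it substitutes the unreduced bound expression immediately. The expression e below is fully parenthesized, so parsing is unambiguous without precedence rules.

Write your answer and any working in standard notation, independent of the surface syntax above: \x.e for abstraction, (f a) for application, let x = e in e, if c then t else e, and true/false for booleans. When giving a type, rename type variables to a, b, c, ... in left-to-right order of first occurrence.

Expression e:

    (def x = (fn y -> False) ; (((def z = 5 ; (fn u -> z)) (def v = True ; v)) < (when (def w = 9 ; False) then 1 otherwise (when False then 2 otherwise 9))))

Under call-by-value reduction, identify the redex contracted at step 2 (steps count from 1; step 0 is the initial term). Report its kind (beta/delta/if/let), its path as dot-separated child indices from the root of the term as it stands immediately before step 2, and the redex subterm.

Answer: let at 0.0 : (let z = 5 in (\u.z))

Trace:
step 0: (let x = (\y.false) in (((let z = 5 in (\u.z)) (let v = true in v)) < (if (let w = 9 in false) then 1 else (if false then 2 else 9))))
step 1: [let@root] (((let z = 5 in (\u.z)) (let v = true in v)) < (if (let w = 9 in false) then 1 else (if false then 2 else 9)))
step 2: [let@0.0] (((\u.5) (let v = true in v)) < (if (let w = 9 in false) then 1 else (if false then 2 else 9)))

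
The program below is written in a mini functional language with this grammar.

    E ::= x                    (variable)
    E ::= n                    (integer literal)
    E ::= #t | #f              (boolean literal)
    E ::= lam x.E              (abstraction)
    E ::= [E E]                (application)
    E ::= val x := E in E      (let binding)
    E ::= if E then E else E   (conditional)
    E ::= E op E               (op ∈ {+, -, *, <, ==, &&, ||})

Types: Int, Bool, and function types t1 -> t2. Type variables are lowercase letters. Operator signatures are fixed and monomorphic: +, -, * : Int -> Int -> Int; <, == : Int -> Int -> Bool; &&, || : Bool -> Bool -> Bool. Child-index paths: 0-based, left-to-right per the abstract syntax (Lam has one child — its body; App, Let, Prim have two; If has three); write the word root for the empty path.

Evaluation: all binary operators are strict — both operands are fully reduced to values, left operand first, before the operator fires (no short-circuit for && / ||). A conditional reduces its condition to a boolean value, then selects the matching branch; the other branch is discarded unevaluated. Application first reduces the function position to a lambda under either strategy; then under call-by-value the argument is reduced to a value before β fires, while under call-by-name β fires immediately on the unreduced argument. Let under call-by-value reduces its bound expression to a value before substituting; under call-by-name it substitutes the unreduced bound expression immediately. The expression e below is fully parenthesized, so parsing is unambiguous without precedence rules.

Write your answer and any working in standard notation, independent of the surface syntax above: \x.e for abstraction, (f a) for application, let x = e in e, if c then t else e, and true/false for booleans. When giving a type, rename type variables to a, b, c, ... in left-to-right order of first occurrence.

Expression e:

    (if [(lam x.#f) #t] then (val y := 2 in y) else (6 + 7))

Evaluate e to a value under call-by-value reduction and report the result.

Answer: 13

Working:
step 0: (if ((\x.false) true) then (let y = 2 in y) else (6 + 7))
step 1: [beta@0] (if false then (let y = 2 in y) else (6 + 7))
step 2: [if@root] (6 + 7)
step 3: [delta@root] 13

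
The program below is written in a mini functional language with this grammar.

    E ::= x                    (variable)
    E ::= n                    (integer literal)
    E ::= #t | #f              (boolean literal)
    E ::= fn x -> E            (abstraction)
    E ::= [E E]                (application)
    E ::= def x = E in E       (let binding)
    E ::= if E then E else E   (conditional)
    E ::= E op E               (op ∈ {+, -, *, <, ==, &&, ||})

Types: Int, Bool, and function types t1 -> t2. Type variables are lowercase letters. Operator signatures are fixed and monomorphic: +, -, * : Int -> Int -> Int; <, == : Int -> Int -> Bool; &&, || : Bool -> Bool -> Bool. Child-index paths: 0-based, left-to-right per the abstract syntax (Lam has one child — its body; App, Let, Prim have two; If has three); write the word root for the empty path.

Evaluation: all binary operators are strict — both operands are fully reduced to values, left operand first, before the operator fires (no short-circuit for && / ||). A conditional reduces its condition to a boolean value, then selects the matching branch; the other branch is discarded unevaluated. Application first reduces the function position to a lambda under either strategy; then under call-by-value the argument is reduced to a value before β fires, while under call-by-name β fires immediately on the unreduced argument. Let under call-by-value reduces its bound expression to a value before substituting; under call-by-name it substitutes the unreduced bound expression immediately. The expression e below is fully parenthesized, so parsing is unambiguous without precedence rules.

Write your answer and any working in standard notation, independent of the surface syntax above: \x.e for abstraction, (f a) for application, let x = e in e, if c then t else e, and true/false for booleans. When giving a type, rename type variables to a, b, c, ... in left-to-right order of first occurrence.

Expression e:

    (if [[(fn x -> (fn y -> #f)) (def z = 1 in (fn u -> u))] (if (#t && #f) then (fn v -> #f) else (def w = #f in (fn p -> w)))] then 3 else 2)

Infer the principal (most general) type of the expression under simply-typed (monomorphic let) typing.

Answer: Int

Derivation:
\y._ : b -> Bool
\x._ : a -> b -> Bool
let z : Int
u : c
\u._ : c -> c
  unify a -> b -> Bool ~ (c -> c) -> d
  unify a ~ c -> c
  unify b -> Bool ~ d
_ _ : b -> Bool
  unify Bool ~ Bool
  unify Bool ~ Bool
  unify Bool ~ Bool
\v._ : e -> Bool
let w : Bool
w : Bool
\p._ : f -> Bool
  unify e -> Bool ~ f -> Bool
  unify e ~ f
  unify Bool ~ Bool
  unify b -> Bool ~ (f -> Bool) -> g
  unify b ~ f -> Bool
  unify Bool ~ g
_ _ : Bool
  unify Bool ~ Bool
  unify Int ~ Int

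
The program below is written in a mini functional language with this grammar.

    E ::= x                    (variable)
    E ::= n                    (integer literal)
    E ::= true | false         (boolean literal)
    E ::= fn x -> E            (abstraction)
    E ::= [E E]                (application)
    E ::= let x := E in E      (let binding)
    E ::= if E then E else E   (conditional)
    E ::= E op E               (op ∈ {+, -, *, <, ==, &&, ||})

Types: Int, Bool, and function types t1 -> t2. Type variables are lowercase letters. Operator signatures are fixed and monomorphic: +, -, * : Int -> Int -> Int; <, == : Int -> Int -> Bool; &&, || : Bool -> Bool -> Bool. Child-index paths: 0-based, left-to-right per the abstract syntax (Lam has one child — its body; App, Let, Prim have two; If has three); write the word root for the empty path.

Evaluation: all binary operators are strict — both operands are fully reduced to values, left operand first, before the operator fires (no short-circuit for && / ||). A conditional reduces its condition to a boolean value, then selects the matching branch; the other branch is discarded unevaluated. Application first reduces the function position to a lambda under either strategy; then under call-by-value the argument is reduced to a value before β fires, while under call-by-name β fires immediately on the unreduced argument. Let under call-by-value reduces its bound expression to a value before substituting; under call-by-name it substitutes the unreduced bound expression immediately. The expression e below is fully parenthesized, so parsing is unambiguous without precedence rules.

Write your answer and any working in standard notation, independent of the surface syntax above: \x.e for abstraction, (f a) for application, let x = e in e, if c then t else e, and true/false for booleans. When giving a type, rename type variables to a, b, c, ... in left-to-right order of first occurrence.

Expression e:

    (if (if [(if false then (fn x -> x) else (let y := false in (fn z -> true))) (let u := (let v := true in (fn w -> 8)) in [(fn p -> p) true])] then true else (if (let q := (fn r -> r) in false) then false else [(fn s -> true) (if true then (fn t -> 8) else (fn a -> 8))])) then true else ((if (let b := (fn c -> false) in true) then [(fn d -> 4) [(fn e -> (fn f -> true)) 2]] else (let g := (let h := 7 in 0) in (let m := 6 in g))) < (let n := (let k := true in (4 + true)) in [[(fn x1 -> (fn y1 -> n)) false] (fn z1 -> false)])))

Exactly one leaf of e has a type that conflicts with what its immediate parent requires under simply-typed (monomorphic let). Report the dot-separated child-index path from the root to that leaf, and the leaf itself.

Trace:
  unify Bool ~ Bool
x : a
\x._ : a -> a
let y : Bool
\z._ : b -> Bool
  unify a -> a ~ b -> Bool
  unify a ~ b
  unify b ~ Bool
let v : Bool
\w._ : c -> Int
let u : c -> Int
p : d
\p._ : d -> d
  unify d -> d ~ Bool -> e
  unify d ~ Bool
  unify Bool ~ e
_ _ : Bool
  unify Bool -> Bool ~ Bool -> f
  unify Bool ~ Bool
  unify Bool ~ f
_ _ : Bool
  unify Bool ~ Bool
r : g
\r._ : g -> g
let q : g -> g
  unify Bool ~ Bool
\s._ : h -> Bool
  unify Bool ~ Bool
\t._ : i -> Int
\a._ : j -> Int
  unify i -> Int ~ j -> Int
  unify i ~ j
  unify Int ~ Int
  unify h -> Bool ~ (j -> Int) -> k
  unify h ~ j -> Int
  unify Bool ~ k
_ _ : Bool
  unify Bool ~ Bool
  unify Bool ~ Bool
  unify Bool ~ Bool
\c._ : l -> Bool
let b : l -> Bool
  unify Bool ~ Bool
\d._ : m -> Int
\f._ : o -> Bool
\e._ : n -> o -> Bool
  unify n -> o -> Bool ~ Int -> p
  unify n ~ Int
  unify o -> Bool ~ p
_ _ : o -> Bool
  unify m -> Int ~ (o -> Bool) -> q
  unify m ~ o -> Bool
  unify Int ~ q
_ _ : Int
let h : Int
let g : Int
let m : Int
g : Int
  unify Int ~ Int
  unify Int ~ Int
let k : Bool
  unify Int ~ Int
  unify Bool ~ Int
  FAIL: mismatch Bool ~ Int

Answer: 2.1.0.1.1 : true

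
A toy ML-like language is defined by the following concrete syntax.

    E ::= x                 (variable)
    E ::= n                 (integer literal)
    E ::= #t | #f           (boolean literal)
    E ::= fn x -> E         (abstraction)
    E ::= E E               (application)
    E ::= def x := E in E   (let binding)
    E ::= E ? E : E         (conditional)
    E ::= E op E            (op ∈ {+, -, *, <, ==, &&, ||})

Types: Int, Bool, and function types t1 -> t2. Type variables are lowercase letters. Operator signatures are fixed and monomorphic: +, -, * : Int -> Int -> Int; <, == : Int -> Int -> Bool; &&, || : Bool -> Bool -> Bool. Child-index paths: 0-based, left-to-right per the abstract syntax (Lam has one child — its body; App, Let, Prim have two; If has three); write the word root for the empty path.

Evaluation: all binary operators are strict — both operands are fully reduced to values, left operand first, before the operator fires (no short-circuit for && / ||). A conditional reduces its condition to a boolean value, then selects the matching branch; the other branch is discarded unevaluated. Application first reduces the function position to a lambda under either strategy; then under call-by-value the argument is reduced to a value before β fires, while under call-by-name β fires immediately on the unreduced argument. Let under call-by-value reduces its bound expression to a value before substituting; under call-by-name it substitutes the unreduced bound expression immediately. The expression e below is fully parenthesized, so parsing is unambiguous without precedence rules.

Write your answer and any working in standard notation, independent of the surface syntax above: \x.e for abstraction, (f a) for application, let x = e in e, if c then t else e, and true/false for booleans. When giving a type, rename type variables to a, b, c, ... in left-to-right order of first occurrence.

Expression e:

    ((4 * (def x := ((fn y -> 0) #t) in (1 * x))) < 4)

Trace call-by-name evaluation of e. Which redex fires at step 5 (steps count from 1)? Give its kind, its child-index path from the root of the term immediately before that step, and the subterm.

Answer: delta at root : (0 < 4)

Working:
step 0: ((4 * (let x = ((\y.0) true) in (1 * x))) < 4)
step 1: [let@0.1] ((4 * (1 * ((\y.0) true))) < 4)
step 2: [beta@0.1.1] ((4 * (1 * 0)) < 4)
step 3: [delta@0.1] ((4 * 0) < 4)
step 4: [delta@0] (0 < 4)
step 5: [delta@root] true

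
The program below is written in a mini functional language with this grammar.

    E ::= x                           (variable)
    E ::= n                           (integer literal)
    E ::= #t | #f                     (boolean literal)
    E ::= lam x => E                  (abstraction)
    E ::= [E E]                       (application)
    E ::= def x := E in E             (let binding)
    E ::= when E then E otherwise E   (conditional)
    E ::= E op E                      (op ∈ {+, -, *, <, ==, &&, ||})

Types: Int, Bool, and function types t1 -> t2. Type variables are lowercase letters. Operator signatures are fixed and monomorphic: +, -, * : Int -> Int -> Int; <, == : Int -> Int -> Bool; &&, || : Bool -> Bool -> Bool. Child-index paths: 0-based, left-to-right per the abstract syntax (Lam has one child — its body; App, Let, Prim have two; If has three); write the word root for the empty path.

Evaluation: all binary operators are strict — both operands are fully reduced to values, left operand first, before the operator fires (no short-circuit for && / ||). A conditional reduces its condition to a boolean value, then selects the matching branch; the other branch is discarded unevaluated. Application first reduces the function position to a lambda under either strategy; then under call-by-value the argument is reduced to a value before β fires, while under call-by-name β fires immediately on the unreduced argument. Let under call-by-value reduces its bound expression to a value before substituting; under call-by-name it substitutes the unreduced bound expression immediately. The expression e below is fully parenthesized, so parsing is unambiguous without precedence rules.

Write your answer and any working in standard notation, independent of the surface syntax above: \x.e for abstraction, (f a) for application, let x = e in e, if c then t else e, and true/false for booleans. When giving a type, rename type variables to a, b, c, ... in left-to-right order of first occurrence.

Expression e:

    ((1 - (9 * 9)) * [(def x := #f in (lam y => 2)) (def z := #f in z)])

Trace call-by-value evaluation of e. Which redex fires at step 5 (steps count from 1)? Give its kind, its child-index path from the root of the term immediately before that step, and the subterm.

Answer: beta at 1 : ((\y.2) false)

Derivation:
step 0: ((1 - (9 * 9)) * ((let x = false in (\y.2)) (let z = false in z)))
step 1: [delta@0.1] ((1 - 81) * ((let x = false in (\y.2)) (let z = false in z)))
step 2: [delta@0] (-80 * ((let x = false in (\y.2)) (let z = false in z)))
step 3: [let@1.0] (-80 * ((\y.2) (let z = false in z)))
step 4: [let@1.1] (-80 * ((\y.2) false))
step 5: [beta@1] (-80 * 2)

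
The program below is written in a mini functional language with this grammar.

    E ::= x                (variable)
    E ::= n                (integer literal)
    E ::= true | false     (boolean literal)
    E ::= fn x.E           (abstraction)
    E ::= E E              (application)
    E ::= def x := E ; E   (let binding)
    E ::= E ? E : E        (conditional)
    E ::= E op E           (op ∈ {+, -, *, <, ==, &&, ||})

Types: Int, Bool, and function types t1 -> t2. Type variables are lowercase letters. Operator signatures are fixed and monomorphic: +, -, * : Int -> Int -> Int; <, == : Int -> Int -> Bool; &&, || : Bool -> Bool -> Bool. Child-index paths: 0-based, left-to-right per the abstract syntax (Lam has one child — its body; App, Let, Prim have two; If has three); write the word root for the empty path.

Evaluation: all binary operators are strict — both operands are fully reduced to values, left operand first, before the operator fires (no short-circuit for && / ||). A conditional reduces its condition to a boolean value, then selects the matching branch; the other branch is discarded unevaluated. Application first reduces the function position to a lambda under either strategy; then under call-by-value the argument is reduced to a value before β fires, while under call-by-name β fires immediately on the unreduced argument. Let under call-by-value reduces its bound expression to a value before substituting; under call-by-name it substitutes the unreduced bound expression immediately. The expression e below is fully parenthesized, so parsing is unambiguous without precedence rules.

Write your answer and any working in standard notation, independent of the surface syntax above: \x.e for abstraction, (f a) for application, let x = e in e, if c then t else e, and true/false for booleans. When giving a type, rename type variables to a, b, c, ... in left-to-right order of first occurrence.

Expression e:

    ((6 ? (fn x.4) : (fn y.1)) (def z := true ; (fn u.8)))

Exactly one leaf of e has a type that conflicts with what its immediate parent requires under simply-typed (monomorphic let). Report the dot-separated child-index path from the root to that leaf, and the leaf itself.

Trace:
  unify Int ~ Bool
  FAIL: mismatch Int ~ Bool

Answer: 0.0 : 6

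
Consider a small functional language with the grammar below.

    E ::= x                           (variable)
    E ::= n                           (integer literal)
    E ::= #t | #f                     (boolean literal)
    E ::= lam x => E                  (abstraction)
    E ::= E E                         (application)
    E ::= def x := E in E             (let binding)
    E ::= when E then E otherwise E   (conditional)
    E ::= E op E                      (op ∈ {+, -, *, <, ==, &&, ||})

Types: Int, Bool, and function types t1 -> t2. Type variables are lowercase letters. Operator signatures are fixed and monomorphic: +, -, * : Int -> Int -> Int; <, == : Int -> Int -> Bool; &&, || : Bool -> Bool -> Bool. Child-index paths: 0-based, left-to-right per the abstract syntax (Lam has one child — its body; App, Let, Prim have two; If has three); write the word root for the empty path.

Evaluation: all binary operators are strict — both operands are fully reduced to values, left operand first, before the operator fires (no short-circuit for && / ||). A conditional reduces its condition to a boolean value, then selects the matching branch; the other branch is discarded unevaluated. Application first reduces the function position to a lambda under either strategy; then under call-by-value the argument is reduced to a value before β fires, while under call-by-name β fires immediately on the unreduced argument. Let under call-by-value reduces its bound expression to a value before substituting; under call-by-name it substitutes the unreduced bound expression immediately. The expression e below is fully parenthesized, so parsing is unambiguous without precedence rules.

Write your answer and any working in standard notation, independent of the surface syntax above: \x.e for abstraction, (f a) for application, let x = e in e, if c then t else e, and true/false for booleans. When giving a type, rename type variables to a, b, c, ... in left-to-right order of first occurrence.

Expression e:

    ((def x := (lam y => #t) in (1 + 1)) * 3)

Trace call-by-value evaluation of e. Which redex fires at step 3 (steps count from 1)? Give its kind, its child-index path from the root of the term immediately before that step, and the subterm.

Answer: delta at root : (2 * 3)

Trace:
step 0: ((let x = (\y.true) in (1 + 1)) * 3)
step 1: [let@0] ((1 + 1) * 3)
step 2: [delta@0] (2 * 3)
step 3: [delta@root] 6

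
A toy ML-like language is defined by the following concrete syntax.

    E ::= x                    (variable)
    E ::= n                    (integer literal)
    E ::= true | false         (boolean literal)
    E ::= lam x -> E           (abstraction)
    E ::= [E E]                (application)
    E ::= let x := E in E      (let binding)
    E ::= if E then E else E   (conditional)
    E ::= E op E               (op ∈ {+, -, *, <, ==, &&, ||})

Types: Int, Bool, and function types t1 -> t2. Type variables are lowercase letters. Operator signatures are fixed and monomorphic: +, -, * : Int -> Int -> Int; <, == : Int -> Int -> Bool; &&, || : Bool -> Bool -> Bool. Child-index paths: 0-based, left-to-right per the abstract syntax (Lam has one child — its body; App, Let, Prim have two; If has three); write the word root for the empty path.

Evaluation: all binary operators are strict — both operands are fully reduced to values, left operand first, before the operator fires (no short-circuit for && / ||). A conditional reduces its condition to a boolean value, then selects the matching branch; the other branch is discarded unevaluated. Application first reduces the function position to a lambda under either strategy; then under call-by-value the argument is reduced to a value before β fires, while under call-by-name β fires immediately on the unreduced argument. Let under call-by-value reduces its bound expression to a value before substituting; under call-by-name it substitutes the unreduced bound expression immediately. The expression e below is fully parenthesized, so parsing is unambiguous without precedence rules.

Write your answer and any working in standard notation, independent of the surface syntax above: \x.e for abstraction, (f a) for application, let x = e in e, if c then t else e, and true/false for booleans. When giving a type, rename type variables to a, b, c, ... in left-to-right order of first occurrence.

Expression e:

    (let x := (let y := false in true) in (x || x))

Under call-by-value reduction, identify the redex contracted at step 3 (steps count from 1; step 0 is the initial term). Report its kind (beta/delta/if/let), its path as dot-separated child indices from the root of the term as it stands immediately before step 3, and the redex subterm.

Answer: delta at root : (true || true)

Working:
step 0: (let x = (let y = false in true) in (x || x))
step 1: [let@0] (let x = true in (x || x))
step 2: [let@root] (true || true)
step 3: [delta@root] true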